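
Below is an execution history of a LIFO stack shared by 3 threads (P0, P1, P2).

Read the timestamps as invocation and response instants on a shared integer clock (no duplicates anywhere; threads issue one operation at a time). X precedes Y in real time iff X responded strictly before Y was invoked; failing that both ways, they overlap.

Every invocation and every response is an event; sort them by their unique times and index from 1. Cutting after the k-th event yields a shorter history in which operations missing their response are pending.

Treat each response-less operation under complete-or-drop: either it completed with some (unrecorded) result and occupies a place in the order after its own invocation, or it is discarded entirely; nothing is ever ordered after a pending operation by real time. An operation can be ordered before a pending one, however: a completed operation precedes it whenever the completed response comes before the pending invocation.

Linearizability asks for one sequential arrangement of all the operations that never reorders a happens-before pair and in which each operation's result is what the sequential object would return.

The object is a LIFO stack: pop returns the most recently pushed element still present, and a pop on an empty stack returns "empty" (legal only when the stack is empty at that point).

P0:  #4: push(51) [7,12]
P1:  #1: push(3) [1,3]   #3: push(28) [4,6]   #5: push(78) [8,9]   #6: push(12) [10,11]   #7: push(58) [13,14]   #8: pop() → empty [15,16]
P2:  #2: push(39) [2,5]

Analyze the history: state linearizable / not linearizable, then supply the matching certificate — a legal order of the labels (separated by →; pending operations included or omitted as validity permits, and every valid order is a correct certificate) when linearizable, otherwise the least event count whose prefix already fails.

not linearizable — minimal violating prefix: 16 events

through event 15 a valid linearization exists; event 16 (#8 responding at time 16) ends that
the 8 completed operations admit 9 real-time orders; each fails the LIFO stack replay
take #1, #2, #3, #4, #5, #6, #7, #8: step 8 already fails, because #8 pop() → empty cannot occur there
take #1, #2, #3, #5, #4, #6, #7, #8: step 8 already fails, because #8 pop() → empty cannot occur there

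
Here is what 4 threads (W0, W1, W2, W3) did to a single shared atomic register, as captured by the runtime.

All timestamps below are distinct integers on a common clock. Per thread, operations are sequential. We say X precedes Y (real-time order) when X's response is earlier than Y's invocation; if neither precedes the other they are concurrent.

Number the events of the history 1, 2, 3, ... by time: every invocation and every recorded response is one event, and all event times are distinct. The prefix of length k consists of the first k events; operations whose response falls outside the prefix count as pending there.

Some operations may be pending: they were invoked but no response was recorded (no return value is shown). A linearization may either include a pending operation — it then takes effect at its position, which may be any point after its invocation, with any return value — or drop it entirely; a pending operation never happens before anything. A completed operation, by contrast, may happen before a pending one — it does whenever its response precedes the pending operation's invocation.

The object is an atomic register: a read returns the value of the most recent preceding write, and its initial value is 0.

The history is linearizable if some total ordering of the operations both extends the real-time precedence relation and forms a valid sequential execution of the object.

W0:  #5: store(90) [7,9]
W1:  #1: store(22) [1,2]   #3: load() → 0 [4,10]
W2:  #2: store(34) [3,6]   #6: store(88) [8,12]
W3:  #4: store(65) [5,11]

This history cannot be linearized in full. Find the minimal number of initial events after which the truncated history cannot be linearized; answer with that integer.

events 1..9 are linearizable; a witness order is #1, #2, #3, #4, #5:
1. #1 store(22), leaving value 22
2. #2 store(34), leaving value 34
3. #3 load() (pending, included), leaving value 34
4. #4 store(65) (pending, included), leaving value 65
5. #5 store(90), leaving value 90
at event 10 (#3's time-10 response) nothing linearizes any more
completion choices over the 2 pending operations (#4, #6) were checked; none helps
for example #1, #2, #3, #5 (pending dropped) fails at step 3: #3 load() → 0 is not legal there
for example #1, #2, #5, #3 (pending dropped) fails at step 4: #3 load() → 0 is not legal there

10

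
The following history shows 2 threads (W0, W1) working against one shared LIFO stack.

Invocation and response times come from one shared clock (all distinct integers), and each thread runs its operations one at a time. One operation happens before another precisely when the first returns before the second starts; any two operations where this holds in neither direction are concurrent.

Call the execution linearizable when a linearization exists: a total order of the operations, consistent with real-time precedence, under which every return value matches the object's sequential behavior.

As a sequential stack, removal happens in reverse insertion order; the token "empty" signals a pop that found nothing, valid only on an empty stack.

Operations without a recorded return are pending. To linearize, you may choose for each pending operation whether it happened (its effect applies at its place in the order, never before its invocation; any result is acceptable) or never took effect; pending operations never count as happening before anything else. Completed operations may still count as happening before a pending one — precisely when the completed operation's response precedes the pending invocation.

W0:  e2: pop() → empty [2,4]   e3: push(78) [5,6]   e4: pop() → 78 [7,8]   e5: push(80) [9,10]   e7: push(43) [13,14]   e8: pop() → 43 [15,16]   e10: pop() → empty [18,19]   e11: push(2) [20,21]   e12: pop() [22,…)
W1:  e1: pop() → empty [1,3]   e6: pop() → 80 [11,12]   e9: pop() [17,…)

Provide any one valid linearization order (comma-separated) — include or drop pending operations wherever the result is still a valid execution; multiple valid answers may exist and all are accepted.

step 1: e1 pop() → empty — stack <>
step 2: e2 pop() → empty — stack <>
step 3: e3 push(78) — stack <78>
step 4: e4 pop() → 78 — stack <>
step 5: e5 push(80) — stack <80>
step 6: e6 pop() → 80 — stack <>
step 7: e7 push(43) — stack <43>
step 8: e8 pop() → 43 — stack <>
step 9: e9 pop() (pending, included) — stack <>
step 10: e10 pop() → empty — stack <>
step 11: e11 push(2) — stack <2>

e1, e2, e3, e4, e5, e6, e7, e8, e9, e10, e11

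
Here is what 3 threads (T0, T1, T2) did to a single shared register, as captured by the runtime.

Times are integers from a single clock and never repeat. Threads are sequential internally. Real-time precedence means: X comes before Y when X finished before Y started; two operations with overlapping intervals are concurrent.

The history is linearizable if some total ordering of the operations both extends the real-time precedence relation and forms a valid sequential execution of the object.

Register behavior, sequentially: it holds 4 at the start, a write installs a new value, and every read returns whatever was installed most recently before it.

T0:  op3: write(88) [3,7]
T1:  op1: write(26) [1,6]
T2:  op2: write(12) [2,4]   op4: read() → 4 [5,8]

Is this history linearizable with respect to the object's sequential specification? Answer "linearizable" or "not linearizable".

through event 7 a valid linearization exists; event 8 (op4 responding at time 8) ends that
real-time-consistent orders of the 4 completed operations: 12 — all fail the register replay
sample order op1, op2, op3, op4 stalls at step 4 — op4 read() → 4 has no legal effect
sample order op1, op2, op4, op3 stalls at step 3 — op4 read() → 4 has no legal effect

not linearizable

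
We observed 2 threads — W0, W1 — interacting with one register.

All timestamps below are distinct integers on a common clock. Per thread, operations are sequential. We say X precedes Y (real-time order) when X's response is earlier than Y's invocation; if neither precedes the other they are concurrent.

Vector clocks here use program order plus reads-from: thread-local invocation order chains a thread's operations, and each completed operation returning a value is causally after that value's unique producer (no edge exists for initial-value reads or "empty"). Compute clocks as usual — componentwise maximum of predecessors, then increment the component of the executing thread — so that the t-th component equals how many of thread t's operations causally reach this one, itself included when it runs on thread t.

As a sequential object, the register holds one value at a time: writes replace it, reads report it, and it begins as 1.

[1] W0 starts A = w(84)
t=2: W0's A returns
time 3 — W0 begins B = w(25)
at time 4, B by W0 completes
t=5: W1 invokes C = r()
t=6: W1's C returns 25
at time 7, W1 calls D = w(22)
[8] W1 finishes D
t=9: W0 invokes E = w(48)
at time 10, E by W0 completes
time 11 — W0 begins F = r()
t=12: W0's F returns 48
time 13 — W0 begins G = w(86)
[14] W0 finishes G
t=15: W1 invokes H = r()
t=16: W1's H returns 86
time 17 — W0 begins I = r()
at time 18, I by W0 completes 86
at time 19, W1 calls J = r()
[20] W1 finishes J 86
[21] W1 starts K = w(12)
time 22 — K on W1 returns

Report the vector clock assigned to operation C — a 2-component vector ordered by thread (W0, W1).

(2, 1)

A, invoked 1, has no incoming edges; only W0's bump applies → (1, 0)
merge at B (invoked 3): VC(A)=(1, 0), own-thread bump on W0 → (2, 0)
merge at C (invoked 5): VC(B)=(2, 0), own-thread bump on W1 → (2, 1)
merge at E (invoked 9): VC(B)=(2, 0), own-thread bump on W0 → (3, 0)
merge at D (invoked 7): VC(C)=(2, 1), own-thread bump on W1 → (2, 2)
merge at F (invoked 11): VC(E)=(3, 0), own-thread bump on W0 → (4, 0)
merge at G (invoked 13): VC(F)=(4, 0), own-thread bump on W0 → (5, 0)
merge at I (invoked 17): VC(G)=(5, 0), own-thread bump on W0 → (6, 0)
merge at H (invoked 15): VC(D)=(2, 2), VC(G)=(5, 0), own-thread bump on W1 → (5, 3)
merge at J (invoked 19): VC(G)=(5, 0), VC(H)=(5, 3), own-thread bump on W1 → (5, 4)
merge at K (invoked 21): VC(J)=(5, 4), own-thread bump on W1 → (5, 5)
target: VC(C) = (2, 1)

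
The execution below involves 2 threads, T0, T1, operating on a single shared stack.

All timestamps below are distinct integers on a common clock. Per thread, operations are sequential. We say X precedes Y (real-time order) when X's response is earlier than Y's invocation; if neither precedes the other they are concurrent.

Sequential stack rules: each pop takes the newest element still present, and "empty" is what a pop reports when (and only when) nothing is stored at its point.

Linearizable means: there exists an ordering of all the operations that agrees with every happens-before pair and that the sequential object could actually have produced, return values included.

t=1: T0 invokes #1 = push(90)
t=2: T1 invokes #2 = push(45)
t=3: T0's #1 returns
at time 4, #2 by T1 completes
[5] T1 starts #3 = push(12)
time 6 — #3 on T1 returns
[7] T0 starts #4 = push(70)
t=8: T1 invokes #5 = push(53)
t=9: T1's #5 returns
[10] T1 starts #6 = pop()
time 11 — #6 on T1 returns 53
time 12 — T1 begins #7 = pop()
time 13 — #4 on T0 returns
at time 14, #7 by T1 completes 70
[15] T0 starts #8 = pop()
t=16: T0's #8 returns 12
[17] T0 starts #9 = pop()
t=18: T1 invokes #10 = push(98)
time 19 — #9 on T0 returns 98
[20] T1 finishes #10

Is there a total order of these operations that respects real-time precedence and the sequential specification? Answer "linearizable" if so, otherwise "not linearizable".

witness order: #1, #2, #3, #4, #5, #6, #7, #8, #10, #9
after step 1 (#1 push(90)): stack <90>
after step 2 (#2 push(45)): stack <90,45>
after step 3 (#3 push(12)): stack <90,45,12>
after step 4 (#4 push(70)): stack <90,45,12,70>
after step 5 (#5 push(53)): stack <90,45,12,70,53>
after step 6 (#6 pop() → 53): stack <90,45,12,70>
after step 7 (#7 pop() → 70): stack <90,45,12>
after step 8 (#8 pop() → 12): stack <90,45>
after step 9 (#10 push(98)): stack <90,45,98>
after step 10 (#9 pop() → 98): stack <90,45>

linearizable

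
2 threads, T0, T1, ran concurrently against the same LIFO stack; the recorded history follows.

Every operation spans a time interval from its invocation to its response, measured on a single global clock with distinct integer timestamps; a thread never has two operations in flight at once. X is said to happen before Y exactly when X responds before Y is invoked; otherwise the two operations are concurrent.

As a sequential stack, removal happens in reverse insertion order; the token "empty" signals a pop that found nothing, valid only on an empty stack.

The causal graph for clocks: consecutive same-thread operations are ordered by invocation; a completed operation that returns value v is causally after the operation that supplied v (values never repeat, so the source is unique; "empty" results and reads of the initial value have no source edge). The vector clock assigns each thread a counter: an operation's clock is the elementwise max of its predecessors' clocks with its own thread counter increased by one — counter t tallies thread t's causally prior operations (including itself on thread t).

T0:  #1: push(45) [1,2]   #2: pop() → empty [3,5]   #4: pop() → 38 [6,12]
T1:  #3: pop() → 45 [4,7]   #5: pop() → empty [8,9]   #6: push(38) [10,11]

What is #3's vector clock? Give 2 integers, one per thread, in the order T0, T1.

(1, 1)

no predecessors for #1 (invoked 1): T0 increments from zero → (1, 0)
invoked at 4, #3 merges VC(#1)=(1, 0) and bumps T1's slot → (1, 1)
invoked at 3, #2 merges VC(#1)=(1, 0) and bumps T0's slot → (2, 0)
invoked at 8, #5 merges VC(#3)=(1, 1) and bumps T1's slot → (1, 2)
invoked at 10, #6 merges VC(#5)=(1, 2) and bumps T1's slot → (1, 3)
invoked at 6, #4 merges VC(#2)=(2, 0), VC(#6)=(1, 3) and bumps T0's slot → (3, 3)
target: VC(#3) = (1, 1)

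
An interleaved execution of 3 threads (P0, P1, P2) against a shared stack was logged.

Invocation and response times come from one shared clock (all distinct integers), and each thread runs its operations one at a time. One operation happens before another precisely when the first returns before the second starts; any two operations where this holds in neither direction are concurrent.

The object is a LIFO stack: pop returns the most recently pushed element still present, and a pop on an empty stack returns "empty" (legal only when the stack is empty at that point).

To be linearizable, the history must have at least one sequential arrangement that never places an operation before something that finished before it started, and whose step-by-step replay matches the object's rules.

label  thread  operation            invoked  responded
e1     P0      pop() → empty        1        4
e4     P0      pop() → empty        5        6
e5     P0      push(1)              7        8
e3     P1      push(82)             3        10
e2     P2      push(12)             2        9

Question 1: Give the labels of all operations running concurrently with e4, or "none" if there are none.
Answer: e2, e3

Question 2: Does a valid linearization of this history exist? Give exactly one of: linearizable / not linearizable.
linearizable

a witness: e1, e4, e2, e3, e5
1. e1 pop() → empty, leaving stack <>
2. e4 pop() → empty, leaving stack <>
3. e2 push(12), leaving stack <12>
4. e3 push(82), leaving stack <12,82>
5. e5 push(1), leaving stack <12,82,1>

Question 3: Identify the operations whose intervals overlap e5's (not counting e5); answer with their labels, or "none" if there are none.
Answer: e2, e3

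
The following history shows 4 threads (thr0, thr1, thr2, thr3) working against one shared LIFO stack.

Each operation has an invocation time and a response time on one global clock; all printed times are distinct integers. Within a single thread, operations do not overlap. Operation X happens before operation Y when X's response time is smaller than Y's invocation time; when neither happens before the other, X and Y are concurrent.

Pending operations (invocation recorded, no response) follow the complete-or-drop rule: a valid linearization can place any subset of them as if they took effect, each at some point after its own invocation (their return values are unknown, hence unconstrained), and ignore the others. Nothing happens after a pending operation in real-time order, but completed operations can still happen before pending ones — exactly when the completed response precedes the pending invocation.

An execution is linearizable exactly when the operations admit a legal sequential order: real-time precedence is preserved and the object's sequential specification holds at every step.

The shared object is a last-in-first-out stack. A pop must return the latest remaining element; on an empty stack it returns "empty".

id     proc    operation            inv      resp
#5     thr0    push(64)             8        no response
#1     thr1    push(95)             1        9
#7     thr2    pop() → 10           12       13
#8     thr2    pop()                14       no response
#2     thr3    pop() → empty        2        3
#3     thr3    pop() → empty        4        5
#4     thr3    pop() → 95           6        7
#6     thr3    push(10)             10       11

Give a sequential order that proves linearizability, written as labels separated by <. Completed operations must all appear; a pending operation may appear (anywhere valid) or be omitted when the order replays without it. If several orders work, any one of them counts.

after step 1 (#2 pop() → empty): stack <>
after step 2 (#3 pop() → empty): stack <>
after step 3 (#1 push(95)): stack <95>
after step 4 (#4 pop() → 95): stack <>
after step 5 (#5 push(64) (pending, included)): stack <64>
after step 6 (#6 push(10)): stack <64,10>
after step 7 (#7 pop() → 10): stack <64>

#2 < #3 < #1 < #4 < #5 < #6 < #7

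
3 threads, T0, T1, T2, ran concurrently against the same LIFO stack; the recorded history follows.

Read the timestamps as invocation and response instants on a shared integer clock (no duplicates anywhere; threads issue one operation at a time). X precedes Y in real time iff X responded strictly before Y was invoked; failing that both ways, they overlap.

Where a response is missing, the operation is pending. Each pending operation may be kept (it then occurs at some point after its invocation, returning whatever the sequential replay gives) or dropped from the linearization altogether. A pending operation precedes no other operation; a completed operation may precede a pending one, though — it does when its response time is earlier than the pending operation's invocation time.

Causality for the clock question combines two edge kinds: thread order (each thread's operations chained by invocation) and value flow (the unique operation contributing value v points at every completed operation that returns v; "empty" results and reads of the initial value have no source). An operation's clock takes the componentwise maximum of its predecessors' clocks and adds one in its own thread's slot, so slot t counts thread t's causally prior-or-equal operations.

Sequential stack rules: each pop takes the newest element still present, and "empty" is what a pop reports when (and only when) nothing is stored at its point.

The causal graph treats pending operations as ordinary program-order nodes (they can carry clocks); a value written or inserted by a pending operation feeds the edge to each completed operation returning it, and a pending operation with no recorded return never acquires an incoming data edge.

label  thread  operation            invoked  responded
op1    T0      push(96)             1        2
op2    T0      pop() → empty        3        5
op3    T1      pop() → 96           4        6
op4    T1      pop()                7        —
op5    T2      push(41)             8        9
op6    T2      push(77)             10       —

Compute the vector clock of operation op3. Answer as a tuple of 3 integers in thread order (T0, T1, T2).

invoked at 8, op5 has no predecessors; its own T2 bump gives (0, 0, 1)
invoked at 1, op1 has no predecessors; its own T0 bump gives (1, 0, 0)
op6 (invocation 10): componentwise max over VC(op5)=(0, 0, 1), +1 at T2, giving (0, 0, 2)
op3 (invocation 4): componentwise max over VC(op1)=(1, 0, 0), +1 at T1, giving (1, 1, 0)
op2 (invocation 3): componentwise max over VC(op1)=(1, 0, 0), +1 at T0, giving (2, 0, 0)
op4 (invocation 7): componentwise max over VC(op3)=(1, 1, 0), +1 at T1, giving (1, 2, 0)
target: VC(op3) = (1, 1, 0)

(1, 1, 0)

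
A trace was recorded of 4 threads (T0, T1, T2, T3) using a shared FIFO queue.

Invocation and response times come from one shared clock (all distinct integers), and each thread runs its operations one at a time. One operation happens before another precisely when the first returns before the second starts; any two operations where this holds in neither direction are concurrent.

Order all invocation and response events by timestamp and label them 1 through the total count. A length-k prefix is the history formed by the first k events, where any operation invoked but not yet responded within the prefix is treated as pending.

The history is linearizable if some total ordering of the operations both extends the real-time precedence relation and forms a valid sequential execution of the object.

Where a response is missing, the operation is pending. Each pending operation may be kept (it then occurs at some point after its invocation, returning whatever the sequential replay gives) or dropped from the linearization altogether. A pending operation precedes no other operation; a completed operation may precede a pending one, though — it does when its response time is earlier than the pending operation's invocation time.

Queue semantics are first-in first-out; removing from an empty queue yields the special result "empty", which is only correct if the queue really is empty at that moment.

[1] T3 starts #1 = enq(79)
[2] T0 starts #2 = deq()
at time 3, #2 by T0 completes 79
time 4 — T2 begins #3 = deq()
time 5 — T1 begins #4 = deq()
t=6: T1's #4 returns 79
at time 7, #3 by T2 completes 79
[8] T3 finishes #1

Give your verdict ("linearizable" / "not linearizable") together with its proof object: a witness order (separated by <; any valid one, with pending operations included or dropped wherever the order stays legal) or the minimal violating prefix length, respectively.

prefix check: 1..5 passes, 1..6 fails once #4's time-6 response joins
exactly one order of the 2 completed ops respects real time; the FIFO queue replay fails
every completion of the 2 pending operations (#1, #3) was checked; none linearizes
one such order, #2, #4 (pending dropped), breaks at step 1 where #2 deq() → 79 is illegal

not linearizable — minimal violating prefix: 6 events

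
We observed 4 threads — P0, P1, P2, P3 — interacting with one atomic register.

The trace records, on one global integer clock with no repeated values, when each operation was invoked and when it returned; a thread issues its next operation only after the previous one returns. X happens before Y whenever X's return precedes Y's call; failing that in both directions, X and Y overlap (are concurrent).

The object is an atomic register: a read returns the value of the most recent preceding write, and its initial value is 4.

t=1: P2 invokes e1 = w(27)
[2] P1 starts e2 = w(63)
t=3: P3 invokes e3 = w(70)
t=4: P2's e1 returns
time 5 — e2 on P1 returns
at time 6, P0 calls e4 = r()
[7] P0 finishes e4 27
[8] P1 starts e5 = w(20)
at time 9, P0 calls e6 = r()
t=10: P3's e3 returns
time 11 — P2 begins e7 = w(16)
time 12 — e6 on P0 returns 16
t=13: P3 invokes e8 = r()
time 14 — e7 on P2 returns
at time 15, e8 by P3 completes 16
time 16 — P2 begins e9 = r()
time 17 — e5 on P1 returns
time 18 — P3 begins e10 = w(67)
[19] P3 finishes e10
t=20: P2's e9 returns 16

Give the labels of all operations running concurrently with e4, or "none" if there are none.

e4 spans [6,7]; an op avoiding the whole window 6..7 is ordered, any other is concurrent
e1 [1,4]: before
e2 [2,5]: before
e3 [3,10]: concurrent
e5 [8,17]: after
e6 [9,12]: after
e7 [11,14]: after
e8 [13,15]: after
e9 [16,20]: after
e10 [18,19]: after

e3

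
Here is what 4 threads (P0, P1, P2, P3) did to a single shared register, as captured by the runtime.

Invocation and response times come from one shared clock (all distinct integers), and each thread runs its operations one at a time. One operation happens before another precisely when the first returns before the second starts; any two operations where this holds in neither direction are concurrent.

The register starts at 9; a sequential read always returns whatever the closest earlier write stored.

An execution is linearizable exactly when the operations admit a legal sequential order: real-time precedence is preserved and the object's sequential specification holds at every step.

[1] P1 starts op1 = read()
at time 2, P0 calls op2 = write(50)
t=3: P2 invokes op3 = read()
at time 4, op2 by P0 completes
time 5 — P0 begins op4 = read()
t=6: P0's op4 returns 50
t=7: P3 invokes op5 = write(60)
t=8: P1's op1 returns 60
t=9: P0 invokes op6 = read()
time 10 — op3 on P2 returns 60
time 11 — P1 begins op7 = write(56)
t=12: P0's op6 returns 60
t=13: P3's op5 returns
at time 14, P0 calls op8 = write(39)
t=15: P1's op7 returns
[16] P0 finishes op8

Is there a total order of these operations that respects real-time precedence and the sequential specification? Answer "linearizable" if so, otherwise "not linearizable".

linearizable

one valid linearization: op2, op4, op5, op1, op3, op6, op7, op8
1. op2 write(50), leaving value 50
2. op4 read() → 50, leaving value 50
3. op5 write(60), leaving value 60
4. op1 read() → 60, leaving value 60
5. op3 read() → 60, leaving value 60
6. op6 read() → 60, leaving value 60
7. op7 write(56), leaving value 56
8. op8 write(39), leaving value 39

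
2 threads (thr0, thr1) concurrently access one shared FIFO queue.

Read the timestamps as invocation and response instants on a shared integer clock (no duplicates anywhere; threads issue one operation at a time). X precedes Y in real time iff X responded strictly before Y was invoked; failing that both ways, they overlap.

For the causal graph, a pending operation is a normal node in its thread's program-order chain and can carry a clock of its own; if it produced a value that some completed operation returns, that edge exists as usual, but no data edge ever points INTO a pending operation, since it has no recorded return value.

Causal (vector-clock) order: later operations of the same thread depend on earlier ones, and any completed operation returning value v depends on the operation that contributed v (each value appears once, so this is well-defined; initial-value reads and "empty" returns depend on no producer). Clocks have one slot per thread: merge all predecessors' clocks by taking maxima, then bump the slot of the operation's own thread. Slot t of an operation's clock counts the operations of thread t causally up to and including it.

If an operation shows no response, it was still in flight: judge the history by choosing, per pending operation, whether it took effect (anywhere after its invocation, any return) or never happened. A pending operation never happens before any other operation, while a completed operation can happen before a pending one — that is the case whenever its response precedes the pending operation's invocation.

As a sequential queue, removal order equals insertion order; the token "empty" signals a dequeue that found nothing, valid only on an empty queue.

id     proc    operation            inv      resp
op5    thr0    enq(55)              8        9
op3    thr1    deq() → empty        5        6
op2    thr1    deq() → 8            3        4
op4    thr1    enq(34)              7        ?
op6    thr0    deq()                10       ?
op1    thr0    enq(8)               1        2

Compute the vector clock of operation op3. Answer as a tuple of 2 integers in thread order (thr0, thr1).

VC(op1, invoked at 1): no causal predecessors; +1 on thr0 → (1, 0)
VC(op2, invoked at 3): max of VC(op1)=(1, 0), then +1 on thread thr1 → (1, 1)
VC(op5, invoked at 8): max of VC(op1)=(1, 0), then +1 on thread thr0 → (2, 0)
VC(op3, invoked at 5): max of VC(op2)=(1, 1), then +1 on thread thr1 → (1, 2)
VC(op6, invoked at 10): max of VC(op5)=(2, 0), then +1 on thread thr0 → (3, 0)
VC(op4, invoked at 7): max of VC(op3)=(1, 2), then +1 on thread thr1 → (1, 3)
target: VC(op3) = (1, 2)

(1, 2)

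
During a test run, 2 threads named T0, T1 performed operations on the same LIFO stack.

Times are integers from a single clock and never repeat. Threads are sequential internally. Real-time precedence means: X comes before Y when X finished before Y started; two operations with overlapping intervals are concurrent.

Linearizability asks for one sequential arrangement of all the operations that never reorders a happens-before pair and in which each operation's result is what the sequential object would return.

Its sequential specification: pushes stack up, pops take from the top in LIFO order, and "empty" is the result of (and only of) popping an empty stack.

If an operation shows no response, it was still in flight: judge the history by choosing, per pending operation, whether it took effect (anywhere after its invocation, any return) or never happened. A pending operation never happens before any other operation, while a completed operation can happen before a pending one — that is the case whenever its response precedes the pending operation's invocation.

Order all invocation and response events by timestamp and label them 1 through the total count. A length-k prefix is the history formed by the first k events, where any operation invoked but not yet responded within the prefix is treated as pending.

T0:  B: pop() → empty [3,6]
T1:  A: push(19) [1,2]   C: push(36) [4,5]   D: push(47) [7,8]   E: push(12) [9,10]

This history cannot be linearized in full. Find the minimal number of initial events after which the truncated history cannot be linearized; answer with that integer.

events 1..5 are linearizable; a witness order is A, B, C:
step 1: A push(19) — stack <19>
step 2: B pop() (pending, included) — stack <>
step 3: C push(36) — stack <36>
once event 6 joins (B's response, time 6), exhaustive search finds no witness
take A, B, C: step 2 already fails, because B pop() → empty cannot occur there
take A, C, B: step 3 already fails, because B pop() → empty cannot occur there

6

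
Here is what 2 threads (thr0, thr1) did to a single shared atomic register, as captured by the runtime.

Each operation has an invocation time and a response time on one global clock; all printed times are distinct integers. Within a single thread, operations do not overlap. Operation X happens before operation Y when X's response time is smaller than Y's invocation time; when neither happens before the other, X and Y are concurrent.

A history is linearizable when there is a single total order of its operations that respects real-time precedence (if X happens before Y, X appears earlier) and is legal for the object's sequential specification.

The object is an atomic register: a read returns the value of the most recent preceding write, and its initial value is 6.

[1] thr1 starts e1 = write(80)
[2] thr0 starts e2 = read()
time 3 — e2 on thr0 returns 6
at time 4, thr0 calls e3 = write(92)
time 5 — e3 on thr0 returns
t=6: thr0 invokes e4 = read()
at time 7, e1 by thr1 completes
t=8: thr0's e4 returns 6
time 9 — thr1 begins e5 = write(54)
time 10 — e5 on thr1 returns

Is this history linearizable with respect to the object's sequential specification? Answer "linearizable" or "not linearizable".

cut after 7 events: linearizable; cut after 8 events (e4 responds, time 8): not linearizable
no legal order exists: 4 real-time-consistent candidates over 4 completed atomic register operations, all rejected
for example e1, e2, e3, e4 fails at step 2: e2 read() → 6 is not legal there
for example e2, e1, e3, e4 fails at step 4: e4 read() → 6 is not legal there

not linearizable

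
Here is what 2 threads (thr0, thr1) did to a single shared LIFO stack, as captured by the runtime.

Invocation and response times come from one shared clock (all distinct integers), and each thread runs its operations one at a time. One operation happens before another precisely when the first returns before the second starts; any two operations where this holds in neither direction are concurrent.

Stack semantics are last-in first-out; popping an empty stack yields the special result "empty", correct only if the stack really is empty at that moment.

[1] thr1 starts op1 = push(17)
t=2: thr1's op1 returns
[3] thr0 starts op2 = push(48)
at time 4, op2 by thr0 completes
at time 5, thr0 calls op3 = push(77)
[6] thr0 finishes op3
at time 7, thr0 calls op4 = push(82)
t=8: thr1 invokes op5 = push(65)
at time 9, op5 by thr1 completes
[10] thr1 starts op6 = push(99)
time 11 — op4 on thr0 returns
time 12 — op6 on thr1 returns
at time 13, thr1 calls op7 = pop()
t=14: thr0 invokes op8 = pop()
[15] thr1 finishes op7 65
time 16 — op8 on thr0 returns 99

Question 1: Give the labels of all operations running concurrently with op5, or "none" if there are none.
op4

op5 spans [8,9]; an op avoiding the whole window 8..9 is ordered, any other is concurrent
op1 [1,2]: before
op2 [3,4]: before
op3 [5,6]: before
op4 [7,11]: concurrent
op6 [10,12]: after
op7 [13,15]: after
op8 [14,16]: after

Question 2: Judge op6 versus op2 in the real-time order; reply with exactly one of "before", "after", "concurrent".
after

op6 spans [10,12], op2 spans [3,4]
resp(op2)=4 < inv(op6)=10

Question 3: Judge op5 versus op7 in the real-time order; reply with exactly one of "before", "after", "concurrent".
before

op5 spans [8,9], op7 spans [13,15]
resp(op5)=9 < inv(op7)=13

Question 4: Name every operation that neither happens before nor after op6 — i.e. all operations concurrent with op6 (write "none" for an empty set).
op4

overlap test against op6 [10,12]: concurrent iff the interval meets 10..12
op1 [1,2]: before
op2 [3,4]: before
op3 [5,6]: before
op4 [7,11]: concurrent
op5 [8,9]: before
op7 [13,15]: after
op8 [14,16]: after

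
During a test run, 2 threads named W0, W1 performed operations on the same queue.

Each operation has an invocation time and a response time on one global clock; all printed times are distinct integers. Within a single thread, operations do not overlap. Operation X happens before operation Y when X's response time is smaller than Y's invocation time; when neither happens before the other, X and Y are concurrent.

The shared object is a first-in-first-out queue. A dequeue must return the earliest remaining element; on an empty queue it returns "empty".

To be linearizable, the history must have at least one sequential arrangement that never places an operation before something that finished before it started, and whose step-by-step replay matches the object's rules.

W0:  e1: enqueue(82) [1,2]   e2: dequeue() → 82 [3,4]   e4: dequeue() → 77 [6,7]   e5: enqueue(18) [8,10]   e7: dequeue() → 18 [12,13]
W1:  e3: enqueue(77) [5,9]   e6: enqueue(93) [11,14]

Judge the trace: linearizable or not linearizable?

witness order: e1, e2, e3, e4, e5, e6, e7
1. e1 enqueue(82), leaving queue <82>
2. e2 dequeue() → 82, leaving queue <>
3. e3 enqueue(77), leaving queue <77>
4. e4 dequeue() → 77, leaving queue <>
5. e5 enqueue(18), leaving queue <18>
6. e6 enqueue(93), leaving queue <18,93>
7. e7 dequeue() → 18, leaving queue <93>

linearizable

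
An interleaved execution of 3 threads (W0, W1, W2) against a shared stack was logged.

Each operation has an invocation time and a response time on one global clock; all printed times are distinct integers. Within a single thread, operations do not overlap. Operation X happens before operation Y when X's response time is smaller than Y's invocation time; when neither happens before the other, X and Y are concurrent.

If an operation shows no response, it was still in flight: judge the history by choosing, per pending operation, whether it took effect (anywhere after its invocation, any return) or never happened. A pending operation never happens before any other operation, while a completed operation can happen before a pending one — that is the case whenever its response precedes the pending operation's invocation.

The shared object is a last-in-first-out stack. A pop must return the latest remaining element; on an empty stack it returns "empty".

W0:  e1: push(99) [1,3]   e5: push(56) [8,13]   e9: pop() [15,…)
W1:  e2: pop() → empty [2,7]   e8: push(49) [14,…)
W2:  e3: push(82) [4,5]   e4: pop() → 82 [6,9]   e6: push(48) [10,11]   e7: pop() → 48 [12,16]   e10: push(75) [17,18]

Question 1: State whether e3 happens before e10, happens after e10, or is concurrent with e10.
before

e3 spans [4,5], e10 spans [17,18]
resp(e3)=5 < inv(e10)=17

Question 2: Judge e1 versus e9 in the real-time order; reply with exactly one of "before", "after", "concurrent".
before

e1 spans [1,3], e9 spans [15,…)
resp(e1)=3 < inv(e9)=15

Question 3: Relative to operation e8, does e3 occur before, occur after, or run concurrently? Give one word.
before

e3 spans [4,5], e8 spans [14,…)
resp(e3)=5 < inv(e8)=14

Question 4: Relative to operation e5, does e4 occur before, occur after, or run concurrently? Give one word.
concurrent

e4 spans [6,9], e5 spans [8,13]
the intervals overlap in both directions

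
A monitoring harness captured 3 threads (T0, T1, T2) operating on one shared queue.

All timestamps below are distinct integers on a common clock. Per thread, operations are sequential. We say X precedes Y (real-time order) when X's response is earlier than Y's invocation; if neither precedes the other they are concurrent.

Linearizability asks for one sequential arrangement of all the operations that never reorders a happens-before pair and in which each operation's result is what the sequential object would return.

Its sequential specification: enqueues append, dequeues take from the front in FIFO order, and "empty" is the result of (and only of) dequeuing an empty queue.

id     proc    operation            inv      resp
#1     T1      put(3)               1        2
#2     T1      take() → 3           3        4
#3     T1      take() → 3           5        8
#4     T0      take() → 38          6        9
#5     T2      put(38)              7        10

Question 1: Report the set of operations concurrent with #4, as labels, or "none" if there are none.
#3, #5

#4 spans [6,9]; an op avoiding the whole window 6..9 is ordered, any other is concurrent
#1 [1,2]: before
#2 [3,4]: before
#3 [5,8]: concurrent
#5 [7,10]: concurrent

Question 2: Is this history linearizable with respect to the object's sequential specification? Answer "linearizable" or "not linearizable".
not linearizable

through event 7 a valid linearization exists; event 8 (#3 responding at time 8) ends that
the completed operations (3 total) allow one real-time order; the queue replay rejects it
no escape via the 2 pending operations (#4, #5): every completion choice fails
sample order #1, #2, #3 (pending dropped) stalls at step 3 — #3 take() → 3 has no legal effect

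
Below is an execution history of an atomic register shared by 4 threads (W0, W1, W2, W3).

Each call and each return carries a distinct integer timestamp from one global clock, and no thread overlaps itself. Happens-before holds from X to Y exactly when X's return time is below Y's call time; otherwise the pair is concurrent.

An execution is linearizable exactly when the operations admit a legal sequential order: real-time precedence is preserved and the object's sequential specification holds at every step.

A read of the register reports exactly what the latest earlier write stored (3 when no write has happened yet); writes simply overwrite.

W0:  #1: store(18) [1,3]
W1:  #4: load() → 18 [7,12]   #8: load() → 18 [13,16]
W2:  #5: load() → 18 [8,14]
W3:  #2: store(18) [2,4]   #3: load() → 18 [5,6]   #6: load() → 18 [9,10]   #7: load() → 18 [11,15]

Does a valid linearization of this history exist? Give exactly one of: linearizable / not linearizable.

a witness: #1, #2, #3, #4, #5, #6, #7, #8
1. #1 store(18), leaving value 18
2. #2 store(18), leaving value 18
3. #3 load() → 18, leaving value 18
4. #4 load() → 18, leaving value 18
5. #5 load() → 18, leaving value 18
6. #6 load() → 18, leaving value 18
7. #7 load() → 18, leaving value 18
8. #8 load() → 18, leaving value 18

linearizable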